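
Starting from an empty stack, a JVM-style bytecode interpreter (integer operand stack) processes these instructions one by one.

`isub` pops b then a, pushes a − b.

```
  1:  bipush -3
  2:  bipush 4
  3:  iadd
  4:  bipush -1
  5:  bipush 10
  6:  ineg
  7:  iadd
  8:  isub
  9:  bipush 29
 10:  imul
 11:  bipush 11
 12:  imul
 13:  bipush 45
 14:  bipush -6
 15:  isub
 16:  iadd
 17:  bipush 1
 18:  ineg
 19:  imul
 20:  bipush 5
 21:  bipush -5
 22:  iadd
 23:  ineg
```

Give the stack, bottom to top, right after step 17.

bipush -3 → -3
bipush 4  → -3 4
iadd      → 1
bipush -1 → 1 -1
bipush 10 → 1 -1 10
ineg      → 1 -1 -10
iadd      → 1 -11
isub      → 12
bipush 29 → 12 29
imul      → 348
bipush 11 → 348 11
imul      → 3828
bipush 45 → 3828 45
bipush -6 → 3828 45 -6
isub      → 3828 51
iadd      → 3879
bipush 1  → 3879 1

[3879, 1]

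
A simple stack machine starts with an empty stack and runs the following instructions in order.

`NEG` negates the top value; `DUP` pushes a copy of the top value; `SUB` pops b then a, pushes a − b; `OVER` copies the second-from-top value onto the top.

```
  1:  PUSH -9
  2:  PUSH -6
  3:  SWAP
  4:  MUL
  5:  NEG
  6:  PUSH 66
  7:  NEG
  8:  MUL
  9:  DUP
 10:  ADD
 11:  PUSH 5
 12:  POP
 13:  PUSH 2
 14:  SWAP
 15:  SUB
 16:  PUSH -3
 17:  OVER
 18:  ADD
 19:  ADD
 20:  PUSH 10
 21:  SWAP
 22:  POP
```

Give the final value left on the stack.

10

PUSH -9  [-9]
PUSH -6  [-9, -6]
SWAP     [-6, -9]
MUL      [54]
NEG      [-54]
PUSH 66  [-54, 66]
NEG      [-54, -66]
MUL      [3564]
DUP      [3564, 3564]
ADD      [7128]
PUSH 5   [7128, 5]
POP      [7128]
PUSH 2   [7128, 2]
SWAP     [2, 7128]
SUB      [-7126]
PUSH -3  [-7126, -3]
OVER     [-7126, -3, -7126]
ADD      [-7126, -7129]
ADD      [-14255]
PUSH 10  [-14255, 10]
SWAP     [10, -14255]
POP      [10]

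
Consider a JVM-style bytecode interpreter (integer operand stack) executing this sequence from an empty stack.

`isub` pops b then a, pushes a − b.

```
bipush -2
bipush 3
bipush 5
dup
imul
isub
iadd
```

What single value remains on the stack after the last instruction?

-24

bipush -2  -2
bipush 3   -2 3
bipush 5   -2 3 5
dup        -2 3 5 5
imul       -2 3 25
isub       -2 -22
iadd       -24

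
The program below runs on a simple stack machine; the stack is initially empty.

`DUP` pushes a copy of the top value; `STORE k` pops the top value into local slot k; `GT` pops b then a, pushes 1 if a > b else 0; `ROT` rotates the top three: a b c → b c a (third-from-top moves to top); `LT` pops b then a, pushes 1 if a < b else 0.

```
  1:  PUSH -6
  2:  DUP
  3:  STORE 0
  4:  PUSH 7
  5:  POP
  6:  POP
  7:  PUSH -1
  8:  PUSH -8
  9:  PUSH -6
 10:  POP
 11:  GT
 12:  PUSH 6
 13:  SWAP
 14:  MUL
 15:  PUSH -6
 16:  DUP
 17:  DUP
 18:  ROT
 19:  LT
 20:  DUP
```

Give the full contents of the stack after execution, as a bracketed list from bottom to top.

[6, -6, 0, 0]

PUSH -6  [-6]
DUP      [-6, -6]
STORE 0  [-6]
PUSH 7   [-6, 7]
POP      [-6]
POP      []
PUSH -1  [-1]
PUSH -8  [-1, -8]
PUSH -6  [-1, -8, -6]
POP      [-1, -8]
GT       [1]
PUSH 6   [1, 6]
SWAP     [6, 1]
MUL      [6]
PUSH -6  [6, -6]
DUP      [6, -6, -6]
DUP      [6, -6, -6, -6]
ROT      [6, -6, -6, -6]
LT       [6, -6, 0]
DUP      [6, -6, 0, 0]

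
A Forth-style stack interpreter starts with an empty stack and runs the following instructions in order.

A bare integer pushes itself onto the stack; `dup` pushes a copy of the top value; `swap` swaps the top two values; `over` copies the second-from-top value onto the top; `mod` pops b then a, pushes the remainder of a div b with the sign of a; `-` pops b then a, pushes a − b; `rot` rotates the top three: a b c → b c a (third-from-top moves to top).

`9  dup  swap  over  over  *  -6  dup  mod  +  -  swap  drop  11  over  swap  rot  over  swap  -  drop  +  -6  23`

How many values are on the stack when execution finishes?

3

9    → [9]
dup  → [9, 9]
swap → [9, 9]
over → [9, 9, 9]
over → [9, 9, 9, 9]
*    → [9, 9, 81]
-6   → [9, 9, 81, -6]
dup  → [9, 9, 81, -6, -6]
mod  → [9, 9, 81, 0]
+    → [9, 9, 81]
-    → [9, -72]
swap → [-72, 9]
drop → [-72]
11   → [-72, 11]
over → [-72, 11, -72]
swap → [-72, -72, 11]
rot  → [-72, 11, -72]
over → [-72, 11, -72, 11]
swap → [-72, 11, 11, -72]
-    → [-72, 11, 83]
drop → [-72, 11]
+    → [-61]
-6   → [-61, -6]
23   → [-61, -6, 23]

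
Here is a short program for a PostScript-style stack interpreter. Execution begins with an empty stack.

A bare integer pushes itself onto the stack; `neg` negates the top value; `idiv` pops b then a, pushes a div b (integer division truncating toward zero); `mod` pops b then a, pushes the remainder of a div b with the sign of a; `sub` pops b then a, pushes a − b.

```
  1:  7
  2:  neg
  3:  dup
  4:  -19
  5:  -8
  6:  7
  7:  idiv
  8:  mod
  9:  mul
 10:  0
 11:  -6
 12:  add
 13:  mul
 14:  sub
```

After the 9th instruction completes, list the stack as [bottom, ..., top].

7    : 7
neg  : -7
dup  : -7 -7
-19  : -7 -7 -19
-8   : -7 -7 -19 -8
7    : -7 -7 -19 -8 7
idiv : -7 -7 -19 -1
mod  : -7 -7 0
mul  : -7 0

[-7, 0]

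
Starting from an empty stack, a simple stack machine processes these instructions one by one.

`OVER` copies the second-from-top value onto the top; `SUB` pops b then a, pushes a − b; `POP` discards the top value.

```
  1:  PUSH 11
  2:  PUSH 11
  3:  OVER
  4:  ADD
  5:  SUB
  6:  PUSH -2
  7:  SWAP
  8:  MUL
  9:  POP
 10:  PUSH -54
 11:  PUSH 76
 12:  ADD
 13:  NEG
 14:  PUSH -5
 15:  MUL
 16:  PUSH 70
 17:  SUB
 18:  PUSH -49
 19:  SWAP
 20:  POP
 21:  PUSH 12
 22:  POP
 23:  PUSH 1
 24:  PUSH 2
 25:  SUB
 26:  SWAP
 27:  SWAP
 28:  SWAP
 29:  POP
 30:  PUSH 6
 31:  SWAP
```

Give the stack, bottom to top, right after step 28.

[-1, -49]

PUSH 11  → [11]
PUSH 11  → [11, 11]
OVER     → [11, 11, 11]
ADD      → [11, 22]
SUB      → [-11]
PUSH -2  → [-11, -2]
SWAP     → [-2, -11]
MUL      → [22]
POP      → []
PUSH -54 → [-54]
PUSH 76  → [-54, 76]
ADD      → [22]
NEG      → [-22]
PUSH -5  → [-22, -5]
MUL      → [110]
PUSH 70  → [110, 70]
SUB      → [40]
PUSH -49 → [40, -49]
SWAP     → [-49, 40]
POP      → [-49]
PUSH 12  → [-49, 12]
POP      → [-49]
PUSH 1   → [-49, 1]
PUSH 2   → [-49, 1, 2]
SUB      → [-49, -1]
SWAP     → [-1, -49]
SWAP     → [-49, -1]
SWAP     → [-1, -49]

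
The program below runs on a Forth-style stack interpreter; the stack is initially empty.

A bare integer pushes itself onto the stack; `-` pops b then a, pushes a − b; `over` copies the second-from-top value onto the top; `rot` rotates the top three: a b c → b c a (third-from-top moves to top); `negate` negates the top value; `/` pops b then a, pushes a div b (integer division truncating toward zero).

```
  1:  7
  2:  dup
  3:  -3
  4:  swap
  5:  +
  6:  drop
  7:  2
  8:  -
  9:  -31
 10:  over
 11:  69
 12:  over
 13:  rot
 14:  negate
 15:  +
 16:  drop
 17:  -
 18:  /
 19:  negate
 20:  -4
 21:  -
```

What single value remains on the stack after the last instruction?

7      → 7
dup    → 7 7
-3     → 7 7 -3
swap   → 7 -3 7
+      → 7 4
drop   → 7
2      → 7 2
-      → 5
-31    → 5 -31
over   → 5 -31 5
69     → 5 -31 5 69
over   → 5 -31 5 69 5
rot    → 5 -31 69 5 5
negate → 5 -31 69 5 -5
+      → 5 -31 69 0
drop   → 5 -31 69
-      → 5 -100
/      → 0
negate → 0
-4     → 0 -4
-      → 4

4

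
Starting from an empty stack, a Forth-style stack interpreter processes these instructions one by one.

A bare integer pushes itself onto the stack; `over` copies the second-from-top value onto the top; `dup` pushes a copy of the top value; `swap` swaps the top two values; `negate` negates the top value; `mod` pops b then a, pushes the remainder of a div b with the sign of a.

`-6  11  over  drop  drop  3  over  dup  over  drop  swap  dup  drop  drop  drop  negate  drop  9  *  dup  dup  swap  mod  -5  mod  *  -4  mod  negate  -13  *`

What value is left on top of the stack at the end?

0

-6     -> [-6]
11     -> [-6, 11]
over   -> [-6, 11, -6]
drop   -> [-6, 11]
drop   -> [-6]
3      -> [-6, 3]
over   -> [-6, 3, -6]
dup    -> [-6, 3, -6, -6]
over   -> [-6, 3, -6, -6, -6]
drop   -> [-6, 3, -6, -6]
swap   -> [-6, 3, -6, -6]
dup    -> [-6, 3, -6, -6, -6]
drop   -> [-6, 3, -6, -6]
drop   -> [-6, 3, -6]
drop   -> [-6, 3]
negate -> [-6, -3]
drop   -> [-6]
9      -> [-6, 9]
*      -> [-54]
dup    -> [-54, -54]
dup    -> [-54, -54, -54]
swap   -> [-54, -54, -54]
mod    -> [-54, 0]
-5     -> [-54, 0, -5]
mod    -> [-54, 0]
*      -> [0]
-4     -> [0, -4]
mod    -> [0]
negate -> [0]
-13    -> [0, -13]
*      -> [0]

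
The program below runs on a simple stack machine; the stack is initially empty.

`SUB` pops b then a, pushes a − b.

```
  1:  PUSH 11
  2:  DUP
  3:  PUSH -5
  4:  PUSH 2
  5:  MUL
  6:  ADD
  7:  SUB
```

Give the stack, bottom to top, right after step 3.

[11, 11, -5]

PUSH 11  [11]
DUP      [11, 11]
PUSH -5  [11, 11, -5]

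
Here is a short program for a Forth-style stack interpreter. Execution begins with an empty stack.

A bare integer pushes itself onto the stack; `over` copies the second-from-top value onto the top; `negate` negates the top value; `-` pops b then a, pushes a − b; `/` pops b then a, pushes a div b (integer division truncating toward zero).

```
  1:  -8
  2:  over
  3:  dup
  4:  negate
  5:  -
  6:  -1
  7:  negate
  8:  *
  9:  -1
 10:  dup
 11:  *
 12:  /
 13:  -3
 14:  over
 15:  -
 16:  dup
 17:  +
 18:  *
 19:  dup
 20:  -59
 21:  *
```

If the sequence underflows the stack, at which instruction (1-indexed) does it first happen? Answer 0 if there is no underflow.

2

-8  [-8]
over  — needs 2 operands, stack has 1 → underflow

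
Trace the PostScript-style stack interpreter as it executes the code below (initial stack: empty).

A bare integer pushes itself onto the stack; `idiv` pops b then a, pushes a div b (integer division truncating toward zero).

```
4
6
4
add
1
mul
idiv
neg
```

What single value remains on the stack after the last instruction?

0

4    → 4
6    → 4 6
4    → 4 6 4
add  → 4 10
1    → 4 10 1
mul  → 4 10
idiv → 0
neg  → 0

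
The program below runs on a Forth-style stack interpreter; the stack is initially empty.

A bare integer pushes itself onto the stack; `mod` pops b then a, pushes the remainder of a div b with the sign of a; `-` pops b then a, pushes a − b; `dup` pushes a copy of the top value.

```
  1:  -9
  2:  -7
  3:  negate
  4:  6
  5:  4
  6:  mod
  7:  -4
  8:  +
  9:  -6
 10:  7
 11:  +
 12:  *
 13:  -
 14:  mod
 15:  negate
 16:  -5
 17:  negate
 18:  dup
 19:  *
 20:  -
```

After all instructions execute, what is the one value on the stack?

-25

-9      [-9]
-7      [-9, -7]
negate  [-9, 7]
6       [-9, 7, 6]
4       [-9, 7, 6, 4]
mod     [-9, 7, 2]
-4      [-9, 7, 2, -4]
+       [-9, 7, -2]
-6      [-9, 7, -2, -6]
7       [-9, 7, -2, -6, 7]
+       [-9, 7, -2, 1]
*       [-9, 7, -2]
-       [-9, 9]
mod     [0]
negate  [0]
-5      [0, -5]
negate  [0, 5]
dup     [0, 5, 5]
*       [0, 25]
-       [-25]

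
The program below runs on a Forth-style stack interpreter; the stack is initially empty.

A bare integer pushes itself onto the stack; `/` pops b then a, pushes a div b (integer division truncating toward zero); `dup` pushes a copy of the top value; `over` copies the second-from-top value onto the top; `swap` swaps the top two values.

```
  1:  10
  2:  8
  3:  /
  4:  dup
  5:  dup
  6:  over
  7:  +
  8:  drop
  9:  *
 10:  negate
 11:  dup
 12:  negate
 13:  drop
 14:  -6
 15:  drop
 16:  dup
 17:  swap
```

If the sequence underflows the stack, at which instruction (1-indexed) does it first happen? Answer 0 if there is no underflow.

0

10      10
8       10 8
/       1
dup     1 1
dup     1 1 1
over    1 1 1 1
+       1 1 2
drop    1 1
*       1
negate  -1
dup     -1 -1
negate  -1 1
drop    -1
-6      -1 -6
drop    -1
dup     -1 -1
swap    -1 -1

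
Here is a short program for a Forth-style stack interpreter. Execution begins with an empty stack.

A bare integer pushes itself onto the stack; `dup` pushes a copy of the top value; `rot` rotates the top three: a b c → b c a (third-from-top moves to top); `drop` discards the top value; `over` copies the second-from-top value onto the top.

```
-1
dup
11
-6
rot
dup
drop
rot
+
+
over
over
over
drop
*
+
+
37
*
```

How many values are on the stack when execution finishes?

1

-1   : -1
dup  : -1 -1
11   : -1 -1 11
-6   : -1 -1 11 -6
rot  : -1 11 -6 -1
dup  : -1 11 -6 -1 -1
drop : -1 11 -6 -1
rot  : -1 -6 -1 11
+    : -1 -6 10
+    : -1 4
over : -1 4 -1
over : -1 4 -1 4
over : -1 4 -1 4 -1
drop : -1 4 -1 4
*    : -1 4 -4
+    : -1 0
+    : -1
37   : -1 37
*    : -37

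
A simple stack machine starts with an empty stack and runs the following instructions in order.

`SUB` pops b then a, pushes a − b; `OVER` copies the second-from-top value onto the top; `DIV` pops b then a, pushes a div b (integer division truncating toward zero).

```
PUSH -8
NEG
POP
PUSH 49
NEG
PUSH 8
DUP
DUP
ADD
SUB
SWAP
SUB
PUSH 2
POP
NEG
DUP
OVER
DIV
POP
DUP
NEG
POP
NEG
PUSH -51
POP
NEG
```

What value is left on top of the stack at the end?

-41

PUSH -8   -8
NEG       8
POP       (empty)
PUSH 49   49
NEG       -49
PUSH 8    -49 8
DUP       -49 8 8
DUP       -49 8 8 8
ADD       -49 8 16
SUB       -49 -8
SWAP      -8 -49
SUB       41
PUSH 2    41 2
POP       41
NEG       -41
DUP       -41 -41
OVER      -41 -41 -41
DIV       -41 1
POP       -41
DUP       -41 -41
NEG       -41 41
POP       -41
NEG       41
PUSH -51  41 -51
POP       41
NEG       -41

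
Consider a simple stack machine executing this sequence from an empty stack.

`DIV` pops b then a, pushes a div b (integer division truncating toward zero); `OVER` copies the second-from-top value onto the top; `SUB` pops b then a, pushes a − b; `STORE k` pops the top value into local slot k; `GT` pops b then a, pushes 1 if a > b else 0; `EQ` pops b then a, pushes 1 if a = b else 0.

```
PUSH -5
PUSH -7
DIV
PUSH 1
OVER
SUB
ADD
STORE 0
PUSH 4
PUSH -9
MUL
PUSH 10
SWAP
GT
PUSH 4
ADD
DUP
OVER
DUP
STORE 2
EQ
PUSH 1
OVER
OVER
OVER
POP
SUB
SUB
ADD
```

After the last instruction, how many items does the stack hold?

PUSH -5 : -5
PUSH -7 : -5 -7
DIV     : 0
PUSH 1  : 0 1
OVER    : 0 1 0
SUB     : 0 1
ADD     : 1
STORE 0 : (empty)
PUSH 4  : 4
PUSH -9 : 4 -9
MUL     : -36
PUSH 10 : -36 10
SWAP    : 10 -36
GT      : 1
PUSH 4  : 1 4
ADD     : 5
DUP     : 5 5
OVER    : 5 5 5
DUP     : 5 5 5 5
STORE 2 : 5 5 5
EQ      : 5 1
PUSH 1  : 5 1 1
OVER    : 5 1 1 1
OVER    : 5 1 1 1 1
OVER    : 5 1 1 1 1 1
POP     : 5 1 1 1 1
SUB     : 5 1 1 0
SUB     : 5 1 1
ADD     : 5 2

2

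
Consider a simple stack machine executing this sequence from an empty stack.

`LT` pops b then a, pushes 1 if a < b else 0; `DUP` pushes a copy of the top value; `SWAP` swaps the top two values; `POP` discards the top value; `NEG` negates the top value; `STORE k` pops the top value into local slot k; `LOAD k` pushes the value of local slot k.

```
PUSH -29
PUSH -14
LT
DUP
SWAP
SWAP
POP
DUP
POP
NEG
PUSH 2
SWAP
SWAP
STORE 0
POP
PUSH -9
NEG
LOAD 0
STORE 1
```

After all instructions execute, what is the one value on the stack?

9

PUSH -29 → -29
PUSH -14 → -29 -14
LT       → 1
DUP      → 1 1
SWAP     → 1 1
SWAP     → 1 1
POP      → 1
DUP      → 1 1
POP      → 1
NEG      → -1
PUSH 2   → -1 2
SWAP     → 2 -1
SWAP     → -1 2
STORE 0  → -1
POP      → (empty)
PUSH -9  → -9
NEG      → 9
LOAD 0   → 9 2
STORE 1  → 9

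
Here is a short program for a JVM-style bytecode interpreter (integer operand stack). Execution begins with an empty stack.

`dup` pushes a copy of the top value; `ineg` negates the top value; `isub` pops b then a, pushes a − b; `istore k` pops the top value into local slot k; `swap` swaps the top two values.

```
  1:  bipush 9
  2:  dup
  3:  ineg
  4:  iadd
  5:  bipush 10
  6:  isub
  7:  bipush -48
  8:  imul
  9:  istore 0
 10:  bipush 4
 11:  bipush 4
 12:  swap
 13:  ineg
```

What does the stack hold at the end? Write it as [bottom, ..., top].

[4, -4]

bipush 9   → [9]
dup        → [9, 9]
ineg       → [9, -9]
iadd       → [0]
bipush 10  → [0, 10]
isub       → [-10]
bipush -48 → [-10, -48]
imul       → [480]
istore 0   → []
bipush 4   → [4]
bipush 4   → [4, 4]
swap       → [4, 4]
ineg       → [4, -4]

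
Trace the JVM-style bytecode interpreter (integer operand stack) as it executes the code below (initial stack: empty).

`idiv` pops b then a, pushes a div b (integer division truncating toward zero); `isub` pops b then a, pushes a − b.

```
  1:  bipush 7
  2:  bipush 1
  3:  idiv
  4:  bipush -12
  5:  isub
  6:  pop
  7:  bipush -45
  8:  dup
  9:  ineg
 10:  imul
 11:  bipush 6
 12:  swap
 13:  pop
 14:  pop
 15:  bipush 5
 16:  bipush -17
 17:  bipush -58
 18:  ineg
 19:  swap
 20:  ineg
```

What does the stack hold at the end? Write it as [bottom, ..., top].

bipush 7   → [7]
bipush 1   → [7, 1]
idiv       → [7]
bipush -12 → [7, -12]
isub       → [19]
pop        → []
bipush -45 → [-45]
dup        → [-45, -45]
ineg       → [-45, 45]
imul       → [-2025]
bipush 6   → [-2025, 6]
swap       → [6, -2025]
pop        → [6]
pop        → []
bipush 5   → [5]
bipush -17 → [5, -17]
bipush -58 → [5, -17, -58]
ineg       → [5, -17, 58]
swap       → [5, 58, -17]
ineg       → [5, 58, 17]

[5, 58, 17]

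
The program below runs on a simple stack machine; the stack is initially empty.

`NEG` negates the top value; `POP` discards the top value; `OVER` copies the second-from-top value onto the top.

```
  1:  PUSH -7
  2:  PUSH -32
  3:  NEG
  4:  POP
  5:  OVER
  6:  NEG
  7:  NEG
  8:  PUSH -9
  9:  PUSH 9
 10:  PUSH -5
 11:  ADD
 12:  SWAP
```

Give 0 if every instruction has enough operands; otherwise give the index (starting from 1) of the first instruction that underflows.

PUSH -7  : -7
PUSH -32 : -7 -32
NEG      : -7 32
POP      : -7
OVER  — needs 2 operands, stack has 1 → underflow

5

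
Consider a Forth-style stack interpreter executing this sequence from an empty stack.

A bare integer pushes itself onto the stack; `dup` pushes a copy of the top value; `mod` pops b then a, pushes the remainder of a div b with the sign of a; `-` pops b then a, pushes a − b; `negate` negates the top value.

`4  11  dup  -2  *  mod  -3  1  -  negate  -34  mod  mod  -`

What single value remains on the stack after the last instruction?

1

4       [4]
11      [4, 11]
dup     [4, 11, 11]
-2      [4, 11, 11, -2]
*       [4, 11, -22]
mod     [4, 11]
-3      [4, 11, -3]
1       [4, 11, -3, 1]
-       [4, 11, -4]
negate  [4, 11, 4]
-34     [4, 11, 4, -34]
mod     [4, 11, 4]
mod     [4, 3]
-       [1]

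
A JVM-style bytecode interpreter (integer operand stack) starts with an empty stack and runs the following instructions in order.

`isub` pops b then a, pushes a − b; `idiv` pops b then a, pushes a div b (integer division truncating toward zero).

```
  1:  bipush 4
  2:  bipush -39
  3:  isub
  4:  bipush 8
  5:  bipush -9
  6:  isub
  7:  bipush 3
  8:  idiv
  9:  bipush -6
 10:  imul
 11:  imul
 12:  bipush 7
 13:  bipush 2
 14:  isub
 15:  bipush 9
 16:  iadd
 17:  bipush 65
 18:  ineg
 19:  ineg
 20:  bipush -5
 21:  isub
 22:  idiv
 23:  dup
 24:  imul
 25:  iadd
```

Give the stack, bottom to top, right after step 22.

bipush 4    [4]
bipush -39  [4, -39]
isub        [43]
bipush 8    [43, 8]
bipush -9   [43, 8, -9]
isub        [43, 17]
bipush 3    [43, 17, 3]
idiv        [43, 5]
bipush -6   [43, 5, -6]
imul        [43, -30]
imul        [-1290]
bipush 7    [-1290, 7]
bipush 2    [-1290, 7, 2]
isub        [-1290, 5]
bipush 9    [-1290, 5, 9]
iadd        [-1290, 14]
bipush 65   [-1290, 14, 65]
ineg        [-1290, 14, -65]
ineg        [-1290, 14, 65]
bipush -5   [-1290, 14, 65, -5]
isub        [-1290, 14, 70]
idiv        [-1290, 0]

[-1290, 0]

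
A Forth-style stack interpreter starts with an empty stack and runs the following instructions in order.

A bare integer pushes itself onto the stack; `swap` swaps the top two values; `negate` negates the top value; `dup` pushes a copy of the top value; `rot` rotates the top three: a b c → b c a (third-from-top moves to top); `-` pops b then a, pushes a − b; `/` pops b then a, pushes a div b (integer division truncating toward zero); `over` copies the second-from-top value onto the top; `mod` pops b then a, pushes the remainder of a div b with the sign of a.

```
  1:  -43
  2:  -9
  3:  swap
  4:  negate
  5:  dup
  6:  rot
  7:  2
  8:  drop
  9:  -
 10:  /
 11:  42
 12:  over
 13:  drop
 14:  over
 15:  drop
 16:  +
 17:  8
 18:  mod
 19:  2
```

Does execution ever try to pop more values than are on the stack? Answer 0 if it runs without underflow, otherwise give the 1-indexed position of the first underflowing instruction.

-43    → [-43]
-9     → [-43, -9]
swap   → [-9, -43]
negate → [-9, 43]
dup    → [-9, 43, 43]
rot    → [43, 43, -9]
2      → [43, 43, -9, 2]
drop   → [43, 43, -9]
-      → [43, 52]
/      → [0]
42     → [0, 42]
over   → [0, 42, 0]
drop   → [0, 42]
over   → [0, 42, 0]
drop   → [0, 42]
+      → [42]
8      → [42, 8]
mod    → [2]
2      → [2, 2]

0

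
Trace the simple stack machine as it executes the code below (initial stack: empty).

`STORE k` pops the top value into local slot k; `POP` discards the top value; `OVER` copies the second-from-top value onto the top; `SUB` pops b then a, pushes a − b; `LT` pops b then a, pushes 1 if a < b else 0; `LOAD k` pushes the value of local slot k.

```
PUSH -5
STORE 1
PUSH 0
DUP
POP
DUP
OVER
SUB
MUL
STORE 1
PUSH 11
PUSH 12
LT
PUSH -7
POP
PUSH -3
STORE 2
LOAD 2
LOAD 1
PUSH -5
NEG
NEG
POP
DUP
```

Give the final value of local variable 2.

-3

PUSH -5 -> [-5]
STORE 1 -> []
PUSH 0  -> [0]
DUP     -> [0, 0]
POP     -> [0]
DUP     -> [0, 0]
OVER    -> [0, 0, 0]
SUB     -> [0, 0]
MUL     -> [0]
STORE 1 -> []
PUSH 11 -> [11]
PUSH 12 -> [11, 12]
LT      -> [1]
PUSH -7 -> [1, -7]
POP     -> [1]
PUSH -3 -> [1, -3]
STORE 2 -> [1]
LOAD 2  -> [1, -3]
LOAD 1  -> [1, -3, 0]
PUSH -5 -> [1, -3, 0, -5]
NEG     -> [1, -3, 0, 5]
NEG     -> [1, -3, 0, -5]
POP     -> [1, -3, 0]
DUP     -> [1, -3, 0, 0]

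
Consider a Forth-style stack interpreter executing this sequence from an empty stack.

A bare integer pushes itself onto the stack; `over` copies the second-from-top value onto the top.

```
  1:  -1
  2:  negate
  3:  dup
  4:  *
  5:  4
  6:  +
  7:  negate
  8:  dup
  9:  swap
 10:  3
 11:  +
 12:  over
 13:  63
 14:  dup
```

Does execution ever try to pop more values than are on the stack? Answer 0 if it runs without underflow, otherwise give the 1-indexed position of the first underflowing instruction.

0

-1      -1
negate  1
dup     1 1
*       1
4       1 4
+       5
negate  -5
dup     -5 -5
swap    -5 -5
3       -5 -5 3
+       -5 -2
over    -5 -2 -5
63      -5 -2 -5 63
dup     -5 -2 -5 63 63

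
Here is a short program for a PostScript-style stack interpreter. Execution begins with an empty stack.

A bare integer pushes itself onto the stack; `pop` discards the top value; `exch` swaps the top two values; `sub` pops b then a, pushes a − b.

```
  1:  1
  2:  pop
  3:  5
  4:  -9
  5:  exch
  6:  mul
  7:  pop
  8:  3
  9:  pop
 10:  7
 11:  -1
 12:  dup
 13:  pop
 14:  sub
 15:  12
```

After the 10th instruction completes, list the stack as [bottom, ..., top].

1    → [1]
pop  → []
5    → [5]
-9   → [5, -9]
exch → [-9, 5]
mul  → [-45]
pop  → []
3    → [3]
pop  → []
7    → [7]

[7]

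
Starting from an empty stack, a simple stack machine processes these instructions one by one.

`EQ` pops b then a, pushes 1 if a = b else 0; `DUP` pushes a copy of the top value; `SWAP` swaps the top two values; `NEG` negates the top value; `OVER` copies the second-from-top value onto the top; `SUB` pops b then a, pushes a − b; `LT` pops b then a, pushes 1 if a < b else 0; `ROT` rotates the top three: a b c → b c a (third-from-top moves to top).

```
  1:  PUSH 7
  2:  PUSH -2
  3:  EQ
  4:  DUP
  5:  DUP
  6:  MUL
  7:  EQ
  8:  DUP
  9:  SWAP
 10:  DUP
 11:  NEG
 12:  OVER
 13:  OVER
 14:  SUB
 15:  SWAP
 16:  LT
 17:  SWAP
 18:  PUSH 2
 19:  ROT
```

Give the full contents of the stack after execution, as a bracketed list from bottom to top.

PUSH 7  -> [7]
PUSH -2 -> [7, -2]
EQ      -> [0]
DUP     -> [0, 0]
DUP     -> [0, 0, 0]
MUL     -> [0, 0]
EQ      -> [1]
DUP     -> [1, 1]
SWAP    -> [1, 1]
DUP     -> [1, 1, 1]
NEG     -> [1, 1, -1]
OVER    -> [1, 1, -1, 1]
OVER    -> [1, 1, -1, 1, -1]
SUB     -> [1, 1, -1, 2]
SWAP    -> [1, 1, 2, -1]
LT      -> [1, 1, 0]
SWAP    -> [1, 0, 1]
PUSH 2  -> [1, 0, 1, 2]
ROT     -> [1, 1, 2, 0]

[1, 1, 2, 0]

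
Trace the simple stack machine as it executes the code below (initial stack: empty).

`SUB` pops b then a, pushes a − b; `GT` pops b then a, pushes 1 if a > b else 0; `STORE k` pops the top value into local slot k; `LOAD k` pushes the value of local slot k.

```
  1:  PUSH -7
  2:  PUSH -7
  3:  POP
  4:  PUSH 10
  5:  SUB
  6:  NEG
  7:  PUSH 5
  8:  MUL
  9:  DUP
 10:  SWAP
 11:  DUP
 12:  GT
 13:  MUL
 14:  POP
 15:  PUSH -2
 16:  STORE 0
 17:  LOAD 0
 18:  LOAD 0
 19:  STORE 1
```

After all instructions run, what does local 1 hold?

-2

PUSH -7 : -7
PUSH -7 : -7 -7
POP     : -7
PUSH 10 : -7 10
SUB     : -17
NEG     : 17
PUSH 5  : 17 5
MUL     : 85
DUP     : 85 85
SWAP    : 85 85
DUP     : 85 85 85
GT      : 85 0
MUL     : 0
POP     : (empty)
PUSH -2 : -2
STORE 0 : (empty)
LOAD 0  : -2
LOAD 0  : -2 -2
STORE 1 : -2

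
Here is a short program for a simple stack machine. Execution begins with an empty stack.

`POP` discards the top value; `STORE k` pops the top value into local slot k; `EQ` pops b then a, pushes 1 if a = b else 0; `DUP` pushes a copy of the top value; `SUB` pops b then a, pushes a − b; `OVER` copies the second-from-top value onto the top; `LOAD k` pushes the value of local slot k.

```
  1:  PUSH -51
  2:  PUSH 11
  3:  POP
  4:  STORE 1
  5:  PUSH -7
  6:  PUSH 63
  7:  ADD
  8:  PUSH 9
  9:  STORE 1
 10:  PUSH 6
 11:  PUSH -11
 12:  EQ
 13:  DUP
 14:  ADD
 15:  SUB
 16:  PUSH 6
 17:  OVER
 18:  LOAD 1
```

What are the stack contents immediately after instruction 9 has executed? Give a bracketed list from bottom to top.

[56]

PUSH -51 → [-51]
PUSH 11  → [-51, 11]
POP      → [-51]
STORE 1  → []
PUSH -7  → [-7]
PUSH 63  → [-7, 63]
ADD      → [56]
PUSH 9   → [56, 9]
STORE 1  → [56]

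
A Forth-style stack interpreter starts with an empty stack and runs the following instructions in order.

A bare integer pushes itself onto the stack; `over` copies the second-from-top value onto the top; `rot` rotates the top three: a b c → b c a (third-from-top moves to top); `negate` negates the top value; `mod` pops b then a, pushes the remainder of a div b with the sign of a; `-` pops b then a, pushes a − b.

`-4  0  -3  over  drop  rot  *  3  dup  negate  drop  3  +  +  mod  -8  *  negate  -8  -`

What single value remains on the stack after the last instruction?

-4     : -4
0      : -4 0
-3     : -4 0 -3
over   : -4 0 -3 0
drop   : -4 0 -3
rot    : 0 -3 -4
*      : 0 12
3      : 0 12 3
dup    : 0 12 3 3
negate : 0 12 3 -3
drop   : 0 12 3
3      : 0 12 3 3
+      : 0 12 6
+      : 0 18
mod    : 0
-8     : 0 -8
*      : 0
negate : 0
-8     : 0 -8
-      : 8

8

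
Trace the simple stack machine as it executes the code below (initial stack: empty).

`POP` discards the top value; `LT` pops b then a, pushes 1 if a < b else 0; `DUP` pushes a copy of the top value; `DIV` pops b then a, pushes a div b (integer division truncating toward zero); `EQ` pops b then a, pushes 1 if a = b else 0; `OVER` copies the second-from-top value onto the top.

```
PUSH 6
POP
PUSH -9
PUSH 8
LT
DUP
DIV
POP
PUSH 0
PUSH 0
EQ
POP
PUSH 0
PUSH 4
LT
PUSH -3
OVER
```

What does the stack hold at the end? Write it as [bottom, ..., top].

[1, -3, 1]

PUSH 6   6
POP      (empty)
PUSH -9  -9
PUSH 8   -9 8
LT       1
DUP      1 1
DIV      1
POP      (empty)
PUSH 0   0
PUSH 0   0 0
EQ       1
POP      (empty)
PUSH 0   0
PUSH 4   0 4
LT       1
PUSH -3  1 -3
OVER     1 -3 1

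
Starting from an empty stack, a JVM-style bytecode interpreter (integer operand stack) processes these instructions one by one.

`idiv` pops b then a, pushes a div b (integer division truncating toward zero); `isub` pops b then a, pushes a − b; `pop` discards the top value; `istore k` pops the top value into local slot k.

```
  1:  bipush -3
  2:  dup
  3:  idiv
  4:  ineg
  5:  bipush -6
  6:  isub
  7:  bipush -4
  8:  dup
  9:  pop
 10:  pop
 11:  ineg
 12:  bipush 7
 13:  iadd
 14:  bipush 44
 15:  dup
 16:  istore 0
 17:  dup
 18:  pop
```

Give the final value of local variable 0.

44

bipush -3 → [-3]
dup       → [-3, -3]
idiv      → [1]
ineg      → [-1]
bipush -6 → [-1, -6]
isub      → [5]
bipush -4 → [5, -4]
dup       → [5, -4, -4]
pop       → [5, -4]
pop       → [5]
ineg      → [-5]
bipush 7  → [-5, 7]
iadd      → [2]
bipush 44 → [2, 44]
dup       → [2, 44, 44]
istore 0  → [2, 44]
dup       → [2, 44, 44]
pop       → [2, 44]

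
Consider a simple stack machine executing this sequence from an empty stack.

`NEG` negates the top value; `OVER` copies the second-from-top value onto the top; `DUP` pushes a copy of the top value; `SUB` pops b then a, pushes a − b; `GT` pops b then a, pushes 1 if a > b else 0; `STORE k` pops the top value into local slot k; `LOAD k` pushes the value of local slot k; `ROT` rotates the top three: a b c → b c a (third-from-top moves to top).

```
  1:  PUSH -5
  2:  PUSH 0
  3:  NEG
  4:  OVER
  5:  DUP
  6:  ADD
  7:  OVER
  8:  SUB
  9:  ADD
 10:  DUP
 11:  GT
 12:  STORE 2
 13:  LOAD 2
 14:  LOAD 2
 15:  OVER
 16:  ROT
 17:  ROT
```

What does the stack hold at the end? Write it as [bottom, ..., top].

PUSH -5  [-5]
PUSH 0   [-5, 0]
NEG      [-5, 0]
OVER     [-5, 0, -5]
DUP      [-5, 0, -5, -5]
ADD      [-5, 0, -10]
OVER     [-5, 0, -10, 0]
SUB      [-5, 0, -10]
ADD      [-5, -10]
DUP      [-5, -10, -10]
GT       [-5, 0]
STORE 2  [-5]
LOAD 2   [-5, 0]
LOAD 2   [-5, 0, 0]
OVER     [-5, 0, 0, 0]
ROT      [-5, 0, 0, 0]
ROT      [-5, 0, 0, 0]

[-5, 0, 0, 0]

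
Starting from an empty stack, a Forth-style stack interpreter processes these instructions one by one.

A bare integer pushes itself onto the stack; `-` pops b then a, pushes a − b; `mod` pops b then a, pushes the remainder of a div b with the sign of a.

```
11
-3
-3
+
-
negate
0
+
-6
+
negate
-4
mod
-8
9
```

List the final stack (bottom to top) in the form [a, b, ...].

[3, -8, 9]

11     → [11]
-3     → [11, -3]
-3     → [11, -3, -3]
+      → [11, -6]
-      → [17]
negate → [-17]
0      → [-17, 0]
+      → [-17]
-6     → [-17, -6]
+      → [-23]
negate → [23]
-4     → [23, -4]
mod    → [3]
-8     → [3, -8]
9      → [3, -8, 9]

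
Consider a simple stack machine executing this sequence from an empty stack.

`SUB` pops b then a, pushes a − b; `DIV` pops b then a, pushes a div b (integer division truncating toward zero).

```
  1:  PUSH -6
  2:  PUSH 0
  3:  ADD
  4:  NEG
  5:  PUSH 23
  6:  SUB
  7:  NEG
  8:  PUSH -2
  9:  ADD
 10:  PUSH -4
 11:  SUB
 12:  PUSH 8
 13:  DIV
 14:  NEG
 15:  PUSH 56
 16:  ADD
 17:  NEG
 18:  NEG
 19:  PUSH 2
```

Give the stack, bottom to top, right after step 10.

PUSH -6  -6
PUSH 0   -6 0
ADD      -6
NEG      6
PUSH 23  6 23
SUB      -17
NEG      17
PUSH -2  17 -2
ADD      15
PUSH -4  15 -4

[15, -4]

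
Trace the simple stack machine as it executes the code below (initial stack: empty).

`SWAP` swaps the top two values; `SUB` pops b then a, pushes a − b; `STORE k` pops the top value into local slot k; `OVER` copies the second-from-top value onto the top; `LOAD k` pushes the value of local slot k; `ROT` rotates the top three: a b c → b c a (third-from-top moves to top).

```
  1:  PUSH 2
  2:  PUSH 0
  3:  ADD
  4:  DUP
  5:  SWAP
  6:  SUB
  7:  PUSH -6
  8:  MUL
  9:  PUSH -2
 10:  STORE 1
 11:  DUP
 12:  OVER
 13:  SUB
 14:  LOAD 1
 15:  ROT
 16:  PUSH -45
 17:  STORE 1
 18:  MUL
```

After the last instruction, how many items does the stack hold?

2

PUSH 2   -> [2]
PUSH 0   -> [2, 0]
ADD      -> [2]
DUP      -> [2, 2]
SWAP     -> [2, 2]
SUB      -> [0]
PUSH -6  -> [0, -6]
MUL      -> [0]
PUSH -2  -> [0, -2]
STORE 1  -> [0]
DUP      -> [0, 0]
OVER     -> [0, 0, 0]
SUB      -> [0, 0]
LOAD 1   -> [0, 0, -2]
ROT      -> [0, -2, 0]
PUSH -45 -> [0, -2, 0, -45]
STORE 1  -> [0, -2, 0]
MUL      -> [0, 0]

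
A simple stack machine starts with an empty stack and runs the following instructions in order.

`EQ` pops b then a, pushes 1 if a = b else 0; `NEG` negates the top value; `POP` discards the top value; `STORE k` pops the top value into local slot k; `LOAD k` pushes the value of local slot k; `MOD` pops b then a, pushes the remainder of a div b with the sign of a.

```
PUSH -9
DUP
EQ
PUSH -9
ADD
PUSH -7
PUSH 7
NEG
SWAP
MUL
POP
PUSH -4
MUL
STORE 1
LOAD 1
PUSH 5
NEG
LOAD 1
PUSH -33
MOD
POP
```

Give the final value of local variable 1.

32

PUSH -9  → -9
DUP      → -9 -9
EQ       → 1
PUSH -9  → 1 -9
ADD      → -8
PUSH -7  → -8 -7
PUSH 7   → -8 -7 7
NEG      → -8 -7 -7
SWAP     → -8 -7 -7
MUL      → -8 49
POP      → -8
PUSH -4  → -8 -4
MUL      → 32
STORE 1  → (empty)
LOAD 1   → 32
PUSH 5   → 32 5
NEG      → 32 -5
LOAD 1   → 32 -5 32
PUSH -33 → 32 -5 32 -33
MOD      → 32 -5 32
POP      → 32 -5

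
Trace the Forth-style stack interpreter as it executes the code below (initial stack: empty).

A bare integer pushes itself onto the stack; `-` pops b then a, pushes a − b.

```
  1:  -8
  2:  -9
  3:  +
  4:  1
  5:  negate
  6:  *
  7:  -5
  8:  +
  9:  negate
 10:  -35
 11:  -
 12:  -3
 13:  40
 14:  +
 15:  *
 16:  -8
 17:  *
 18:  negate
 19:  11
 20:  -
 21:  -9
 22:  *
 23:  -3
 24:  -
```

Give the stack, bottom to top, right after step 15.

[851]

-8     → [-8]
-9     → [-8, -9]
+      → [-17]
1      → [-17, 1]
negate → [-17, -1]
*      → [17]
-5     → [17, -5]
+      → [12]
negate → [-12]
-35    → [-12, -35]
-      → [23]
-3     → [23, -3]
40     → [23, -3, 40]
+      → [23, 37]
*      → [851]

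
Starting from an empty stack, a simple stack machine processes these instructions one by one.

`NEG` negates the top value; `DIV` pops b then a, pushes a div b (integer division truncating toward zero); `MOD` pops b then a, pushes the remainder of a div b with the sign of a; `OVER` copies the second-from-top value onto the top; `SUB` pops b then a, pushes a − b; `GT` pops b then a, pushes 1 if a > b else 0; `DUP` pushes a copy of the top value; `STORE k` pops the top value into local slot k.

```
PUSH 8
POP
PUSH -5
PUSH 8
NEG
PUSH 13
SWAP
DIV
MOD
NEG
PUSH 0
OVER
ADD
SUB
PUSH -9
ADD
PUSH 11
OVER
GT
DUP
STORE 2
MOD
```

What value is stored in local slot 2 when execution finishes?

PUSH 8  → 8
POP     → (empty)
PUSH -5 → -5
PUSH 8  → -5 8
NEG     → -5 -8
PUSH 13 → -5 -8 13
SWAP    → -5 13 -8
DIV     → -5 -1
MOD     → 0
NEG     → 0
PUSH 0  → 0 0
OVER    → 0 0 0
ADD     → 0 0
SUB     → 0
PUSH -9 → 0 -9
ADD     → -9
PUSH 11 → -9 11
OVER    → -9 11 -9
GT      → -9 1
DUP     → -9 1 1
STORE 2 → -9 1
MOD     → 0

1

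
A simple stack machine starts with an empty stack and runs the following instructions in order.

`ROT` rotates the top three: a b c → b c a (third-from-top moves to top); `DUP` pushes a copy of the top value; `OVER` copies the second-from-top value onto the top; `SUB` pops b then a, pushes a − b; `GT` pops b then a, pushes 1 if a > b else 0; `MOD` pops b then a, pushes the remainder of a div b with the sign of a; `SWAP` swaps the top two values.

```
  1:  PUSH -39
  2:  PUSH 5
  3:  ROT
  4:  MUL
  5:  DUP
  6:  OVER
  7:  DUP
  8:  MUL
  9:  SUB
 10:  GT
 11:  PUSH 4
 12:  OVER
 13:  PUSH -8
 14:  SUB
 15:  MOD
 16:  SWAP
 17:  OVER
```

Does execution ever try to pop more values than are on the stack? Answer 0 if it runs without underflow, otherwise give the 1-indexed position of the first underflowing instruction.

PUSH -39 : [-39]
PUSH 5   : [-39, 5]
ROT  — needs 3 operands, stack has 2 → underflow

3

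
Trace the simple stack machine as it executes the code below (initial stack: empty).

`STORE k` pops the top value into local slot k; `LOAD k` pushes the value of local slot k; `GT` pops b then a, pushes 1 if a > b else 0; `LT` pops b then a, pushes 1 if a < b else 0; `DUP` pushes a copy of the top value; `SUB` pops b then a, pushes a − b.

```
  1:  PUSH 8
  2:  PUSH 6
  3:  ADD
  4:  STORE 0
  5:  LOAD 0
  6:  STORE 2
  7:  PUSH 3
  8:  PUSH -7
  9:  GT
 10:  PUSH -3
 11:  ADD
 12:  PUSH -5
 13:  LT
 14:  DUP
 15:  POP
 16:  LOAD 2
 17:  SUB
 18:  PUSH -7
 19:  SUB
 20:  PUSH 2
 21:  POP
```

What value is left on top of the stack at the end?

PUSH 8  -> [8]
PUSH 6  -> [8, 6]
ADD     -> [14]
STORE 0 -> []
LOAD 0  -> [14]
STORE 2 -> []
PUSH 3  -> [3]
PUSH -7 -> [3, -7]
GT      -> [1]
PUSH -3 -> [1, -3]
ADD     -> [-2]
PUSH -5 -> [-2, -5]
LT      -> [0]
DUP     -> [0, 0]
POP     -> [0]
LOAD 2  -> [0, 14]
SUB     -> [-14]
PUSH -7 -> [-14, -7]
SUB     -> [-7]
PUSH 2  -> [-7, 2]
POP     -> [-7]

-7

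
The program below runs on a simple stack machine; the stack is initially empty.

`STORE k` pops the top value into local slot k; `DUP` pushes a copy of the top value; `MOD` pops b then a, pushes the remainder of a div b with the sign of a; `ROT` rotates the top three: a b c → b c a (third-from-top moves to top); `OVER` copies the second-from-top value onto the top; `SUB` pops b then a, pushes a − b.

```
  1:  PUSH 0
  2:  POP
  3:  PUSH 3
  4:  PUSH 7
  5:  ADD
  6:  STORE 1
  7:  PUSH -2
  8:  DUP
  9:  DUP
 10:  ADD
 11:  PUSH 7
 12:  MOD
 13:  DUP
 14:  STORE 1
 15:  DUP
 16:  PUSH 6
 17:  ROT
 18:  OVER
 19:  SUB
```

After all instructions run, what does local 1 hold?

-4

PUSH 0  → 0
POP     → (empty)
PUSH 3  → 3
PUSH 7  → 3 7
ADD     → 10
STORE 1 → (empty)
PUSH -2 → -2
DUP     → -2 -2
DUP     → -2 -2 -2
ADD     → -2 -4
PUSH 7  → -2 -4 7
MOD     → -2 -4
DUP     → -2 -4 -4
STORE 1 → -2 -4
DUP     → -2 -4 -4
PUSH 6  → -2 -4 -4 6
ROT     → -2 -4 6 -4
OVER    → -2 -4 6 -4 6
SUB     → -2 -4 6 -10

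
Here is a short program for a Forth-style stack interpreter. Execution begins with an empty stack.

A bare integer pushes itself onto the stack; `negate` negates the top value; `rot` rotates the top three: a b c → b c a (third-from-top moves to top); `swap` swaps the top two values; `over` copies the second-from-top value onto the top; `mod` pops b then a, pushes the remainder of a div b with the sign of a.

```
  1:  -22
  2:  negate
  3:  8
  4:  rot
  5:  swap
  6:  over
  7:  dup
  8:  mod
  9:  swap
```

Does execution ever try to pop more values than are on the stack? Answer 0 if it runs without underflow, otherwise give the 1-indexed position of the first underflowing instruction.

-22    : [-22]
negate : [22]
8      : [22, 8]
rot  — needs 3 operands, stack has 2 → underflow

4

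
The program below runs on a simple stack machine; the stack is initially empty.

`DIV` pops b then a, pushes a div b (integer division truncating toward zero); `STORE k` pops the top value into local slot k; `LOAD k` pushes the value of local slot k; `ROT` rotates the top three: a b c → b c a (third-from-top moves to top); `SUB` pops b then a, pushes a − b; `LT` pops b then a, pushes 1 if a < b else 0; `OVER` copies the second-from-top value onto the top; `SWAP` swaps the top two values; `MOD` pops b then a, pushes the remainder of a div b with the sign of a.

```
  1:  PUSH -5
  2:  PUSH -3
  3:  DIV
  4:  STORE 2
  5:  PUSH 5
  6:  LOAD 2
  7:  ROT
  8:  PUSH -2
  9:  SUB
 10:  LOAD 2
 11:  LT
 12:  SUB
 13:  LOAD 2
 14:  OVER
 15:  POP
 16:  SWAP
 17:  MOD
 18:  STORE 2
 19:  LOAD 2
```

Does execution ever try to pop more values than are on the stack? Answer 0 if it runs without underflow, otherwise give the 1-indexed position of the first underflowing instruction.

7

PUSH -5 -> -5
PUSH -3 -> -5 -3
DIV     -> 1
STORE 2 -> (empty)
PUSH 5  -> 5
LOAD 2  -> 5 1
ROT  — needs 3 operands, stack has 2 → underflow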